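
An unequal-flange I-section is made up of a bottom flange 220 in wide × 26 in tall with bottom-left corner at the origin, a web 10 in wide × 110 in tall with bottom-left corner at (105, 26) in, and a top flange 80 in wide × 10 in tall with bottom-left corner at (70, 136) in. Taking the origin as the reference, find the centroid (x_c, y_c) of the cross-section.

x_c = 110.00 in, y_c = 36.25 in

bottom flange: A = 220 × 26 = 5720.00, centroid at (110.00, 13.00).
web: A = 10 × 110 = 1100.00, centroid at (110.00, 81.00).
top flange: A = 80 × 10 = 800.00, centroid at (110.00, 141.00).
ΣA = 7620.00 in²
ΣAx_c = (5720.00)(110.00) + (1100.00)(110.00) + (800.00)(110.00) = 838200.00 in³
ΣAy_c = (5720.00)(13.00) + (1100.00)(81.00) + (800.00)(141.00) = 276260.00 in³
x_c = 838200.00 / 7620.00 = 110.00 in
y_c = 276260.00 / 7620.00 = 36.25 in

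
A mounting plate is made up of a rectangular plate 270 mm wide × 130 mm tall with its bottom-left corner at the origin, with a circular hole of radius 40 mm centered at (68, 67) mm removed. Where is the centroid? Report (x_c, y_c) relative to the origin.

x_c = 146.20 mm, y_c = 64.67 mm

plate: A = 270 × 130 = 35100.00, centroid at (135.00, 65.00).
hole: A = −π·40² = -5026.55, centroid at (68.00, 67.00).
ΣA = 30073.45 mm²
ΣAx_c = (35100.00)(135.00) + (-5026.55)(68.00) = 4396694.72 mm³
ΣAy_c = (35100.00)(65.00) + (-5026.55)(67.00) = 1944721.27 mm³
x_c = 4396694.72 / 30073.45 = 146.20 mm
y_c = 1944721.27 / 30073.45 = 64.67 mm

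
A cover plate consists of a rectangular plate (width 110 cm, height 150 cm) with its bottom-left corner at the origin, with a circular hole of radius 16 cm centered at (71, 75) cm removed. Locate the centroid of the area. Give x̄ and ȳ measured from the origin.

x̄ = 54.18 cm, ȳ = 75.00 cm

plate: A = 110 × 150 = 16500.00, centroid at (55.00, 75.00).
hole: A = −π·16² = -804.25, centroid at (71.00, 75.00).
ΣA = 15695.75 cm²
ΣAx̄ = (16500.00)(55.00) + (-804.25)(71.00) = 850398.41 cm³
ΣAȳ = (16500.00)(75.00) + (-804.25)(75.00) = 1177181.42 cm³
x̄ = 850398.41 / 15695.75 = 54.18 cm
ȳ = 1177181.42 / 15695.75 = 75.00 cm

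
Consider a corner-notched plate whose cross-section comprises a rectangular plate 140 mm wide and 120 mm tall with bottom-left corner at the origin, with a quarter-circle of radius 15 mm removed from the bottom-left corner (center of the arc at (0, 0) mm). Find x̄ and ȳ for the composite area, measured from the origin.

x̄ = 70.68 mm, ȳ = 60.57 mm

plate: A = 140 × 120 = 16800.00, centroid at (70.00, 60.00).
removed quarter-circle: A = −¼π·15² = -176.71, centroid at (6.37, 6.37).
ΣA = 16623.29 mm², ΣAx̄ = 1174875.00 mm³, ΣAȳ = 1006875.00 mm³.
x̄ = 1174875.00/16623.29 = 70.68 mm; ȳ = 1006875.00/16623.29 = 60.57 mm.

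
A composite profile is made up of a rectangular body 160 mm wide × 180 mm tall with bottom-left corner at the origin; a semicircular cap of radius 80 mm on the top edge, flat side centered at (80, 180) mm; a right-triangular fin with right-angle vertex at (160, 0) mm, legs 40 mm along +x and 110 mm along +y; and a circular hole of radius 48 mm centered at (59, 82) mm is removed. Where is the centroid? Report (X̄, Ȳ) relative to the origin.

X̄ = 90.57 mm, Ȳ = 125.09 mm

rectangular body: A = 160 × 180 = 28800.00, centroid at (80.00, 90.00).
semicircular top: A = ½π·80² = 10053.10, centroid at (80.00, 213.95).
triangular fin: A = ½·40·110 = 2200.00, centroid at (173.33, 36.67).
hole: A = −π·48² = -7238.23, centroid at (59.00, 82.00).
ΣA = 33814.87 mm²
ΣAX̄ = (28800.00)(80.00) + (10053.10)(80.00) + (2200.00)(173.33) + (-7238.23)(59.00) = 3062525.51 mm³
ΣAȲ = (28800.00)(90.00) + (10053.10)(213.95) + (2200.00)(36.67) + (-7238.23)(82.00) = 4230022.55 mm³
X̄ = 3062525.51 / 33814.87 = 90.57 mm
Ȳ = 4230022.55 / 33814.87 = 125.09 mm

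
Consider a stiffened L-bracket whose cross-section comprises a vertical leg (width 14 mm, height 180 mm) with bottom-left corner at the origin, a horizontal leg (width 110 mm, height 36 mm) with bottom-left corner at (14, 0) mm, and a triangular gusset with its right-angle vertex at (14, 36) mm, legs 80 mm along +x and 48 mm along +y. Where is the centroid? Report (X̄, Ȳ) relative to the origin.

X̄ = 43.92 mm, Ȳ = 47.37 mm

vertical leg: A = 14 × 180 = 2520.00, centroid at (7.00, 90.00).
horizontal leg: A = 110 × 36 = 3960.00, centroid at (69.00, 18.00).
gusset: A = ½·80·48 = 1920.00, centroid at (40.67, 52.00).
ΣA = 8400.00 mm², ΣAX̄ = 368960.00 mm³, ΣAȲ = 397920.00 mm³.
X̄ = 368960.00/8400.00 = 43.92 mm; Ȳ = 397920.00/8400.00 = 47.37 mm.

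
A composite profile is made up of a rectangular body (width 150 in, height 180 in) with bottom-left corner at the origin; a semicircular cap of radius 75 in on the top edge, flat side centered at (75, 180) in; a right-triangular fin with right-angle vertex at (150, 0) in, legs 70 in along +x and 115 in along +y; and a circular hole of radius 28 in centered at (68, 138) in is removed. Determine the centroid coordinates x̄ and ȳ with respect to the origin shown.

Part | A | x̄ᵢ | ȳᵢ | A·x̄ᵢ | A·ȳᵢ
rectangular body | 27000.00 | 75.00 | 90.00 | 2025000.00 | 2430000.00
semicircular top | 8835.73 | 75.00 | 211.83 | 662679.70 | 1871681.28
triangular fin | 4025.00 | 173.33 | 38.33 | 697666.67 | 154291.67
hole | -2463.01 | 68.00 | 138.00 | -167484.59 | -339895.19
Σ | 37397.72 |  |  | 3217861.78 | 4116077.76
x̄ = 3217861.78 / 37397.72 = 86.04 in
ȳ = 4116077.76 / 37397.72 = 110.06 in

x̄ = 86.04 in, ȳ = 110.06 in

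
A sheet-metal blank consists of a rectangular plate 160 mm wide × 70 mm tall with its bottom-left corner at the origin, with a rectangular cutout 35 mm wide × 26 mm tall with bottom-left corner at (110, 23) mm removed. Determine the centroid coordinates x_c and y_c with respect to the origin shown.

plate: A = 160 × 70 = 11200.00, centroid at (80.00, 35.00).
hole: A = −(35 × 26) = -910.00, centroid at (127.50, 36.00).
ΣA = 10290.00 mm², ΣAx_c = 779975.00 mm³, ΣAy_c = 359240.00 mm³.
x_c = 779975.00/10290.00 = 75.80 mm; y_c = 359240.00/10290.00 = 34.91 mm.

x_c = 75.80 mm, y_c = 34.91 mm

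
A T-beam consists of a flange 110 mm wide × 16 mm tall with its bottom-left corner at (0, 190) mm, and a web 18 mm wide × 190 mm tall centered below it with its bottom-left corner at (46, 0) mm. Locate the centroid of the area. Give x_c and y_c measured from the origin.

Part | A | x̄ᵢ | ȳᵢ | A·x̄ᵢ | A·ȳᵢ
web | 3420.00 | 55.00 | 95.00 | 188100.00 | 324900.00
flange | 1760.00 | 55.00 | 198.00 | 96800.00 | 348480.00
Σ | 5180.00 |  |  | 284900.00 | 673380.00
x_c = 284900.00 / 5180.00 = 55.00 mm
y_c = 673380.00 / 5180.00 = 130.00 mm

x_c = 55.00 mm, y_c = 130.00 mm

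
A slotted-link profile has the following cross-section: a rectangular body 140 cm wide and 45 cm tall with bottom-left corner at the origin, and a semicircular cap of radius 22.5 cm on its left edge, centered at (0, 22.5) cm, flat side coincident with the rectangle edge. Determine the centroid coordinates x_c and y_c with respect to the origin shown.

rectangular body: A = 140 × 45 = 6300.00, centroid at (70.00, 22.50).
semicircular end: A = ½π·22.5² = 795.22, centroid at (-9.55, 22.50).
ΣA = 7095.22 cm², ΣAx_c = 433406.25 cm³, ΣAy_c = 159642.35 cm³.
x_c = 433406.25/7095.22 = 61.08 cm; y_c = 159642.35/7095.22 = 22.50 cm.

x_c = 61.08 cm, y_c = 22.50 cm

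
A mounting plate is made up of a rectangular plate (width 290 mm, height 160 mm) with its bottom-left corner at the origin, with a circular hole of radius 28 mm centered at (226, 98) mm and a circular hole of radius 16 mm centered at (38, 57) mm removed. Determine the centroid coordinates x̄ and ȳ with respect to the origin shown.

x̄ = 142.37 mm, ȳ = 79.40 mm

plate: A = 290 × 160 = 46400.00, centroid at (145.00, 80.00).
hole 1: A = −π·28² = -2463.01, centroid at (226.00, 98.00).
hole 2: A = −π·16² = -804.25, centroid at (38.00, 57.00).
ΣA = 43132.74 mm²
ΣAx̄ = (46400.00)(145.00) + (-2463.01)(226.00) + (-804.25)(38.00) = 6140798.63 mm³
ΣAȳ = (46400.00)(80.00) + (-2463.01)(98.00) + (-804.25)(57.00) = 3424783.03 mm³
x̄ = 6140798.63 / 43132.74 = 142.37 mm
ȳ = 3424783.03 / 43132.74 = 79.40 mm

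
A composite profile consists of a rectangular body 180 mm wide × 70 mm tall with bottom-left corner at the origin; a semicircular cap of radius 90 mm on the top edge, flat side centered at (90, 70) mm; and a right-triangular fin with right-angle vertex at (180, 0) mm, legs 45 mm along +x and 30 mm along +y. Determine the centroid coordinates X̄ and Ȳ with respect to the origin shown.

X̄ = 92.73 mm, Ȳ = 70.17 mm

rectangular body: A = 180 × 70 = 12600.00, centroid at (90.00, 35.00).
semicircular top: A = ½π·90² = 12723.45, centroid at (90.00, 108.20).
triangular fin: A = ½·45·30 = 675.00, centroid at (195.00, 10.00).
ΣA = 25998.45 mm², ΣAX̄ = 2410735.52 mm³, ΣAȲ = 1824391.52 mm³.
X̄ = 2410735.52/25998.45 = 92.73 mm; Ȳ = 1824391.52/25998.45 = 70.17 mm.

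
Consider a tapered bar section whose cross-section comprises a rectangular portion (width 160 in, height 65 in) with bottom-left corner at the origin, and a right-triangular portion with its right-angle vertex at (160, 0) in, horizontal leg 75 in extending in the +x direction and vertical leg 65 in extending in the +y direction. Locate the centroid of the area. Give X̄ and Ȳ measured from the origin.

X̄ = 99.94 in, Ȳ = 30.44 in

rectangular portion: A = 160 × 65 = 10400.00, centroid at (80.00, 32.50).
triangular portion: A = ½·75·65 = 2437.50, centroid at (185.00, 21.67).
ΣA = 12837.50 in², ΣAX̄ = 1282937.50 in³, ΣAȲ = 390812.50 in³.
X̄ = 1282937.50/12837.50 = 99.94 in; Ȳ = 390812.50/12837.50 = 30.44 in.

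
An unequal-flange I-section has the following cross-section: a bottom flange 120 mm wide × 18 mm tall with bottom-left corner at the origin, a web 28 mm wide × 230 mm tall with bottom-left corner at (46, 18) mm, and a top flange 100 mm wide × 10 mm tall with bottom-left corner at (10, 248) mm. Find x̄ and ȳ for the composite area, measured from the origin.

bottom flange: A = 120 × 18 = 2160.00, centroid at (60.00, 9.00).
web: A = 28 × 230 = 6440.00, centroid at (60.00, 133.00).
top flange: A = 100 × 10 = 1000.00, centroid at (60.00, 253.00).
ΣA = 9600.00 mm², ΣAx̄ = 576000.00 mm³, ΣAȳ = 1128960.00 mm³.
x̄ = 576000.00/9600.00 = 60.00 mm; ȳ = 1128960.00/9600.00 = 117.60 mm.

x̄ = 60.00 mm, ȳ = 117.60 mm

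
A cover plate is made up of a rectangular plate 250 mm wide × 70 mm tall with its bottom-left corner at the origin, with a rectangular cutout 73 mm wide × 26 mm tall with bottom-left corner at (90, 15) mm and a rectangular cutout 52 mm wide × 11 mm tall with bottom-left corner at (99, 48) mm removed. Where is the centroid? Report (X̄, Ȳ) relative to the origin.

Part | A | x̄ᵢ | ȳᵢ | A·x̄ᵢ | A·ȳᵢ
plate | 17500.00 | 125.00 | 35.00 | 2187500.00 | 612500.00
hole 1 | -1898.00 | 126.50 | 28.00 | -240097.00 | -53144.00
hole 2 | -572.00 | 125.00 | 53.50 | -71500.00 | -30602.00
Σ | 15030.00 |  |  | 1875903.00 | 528754.00
X̄ = 1875903.00 / 15030.00 = 124.81 mm
Ȳ = 528754.00 / 15030.00 = 35.18 mm

X̄ = 124.81 mm, Ȳ = 35.18 mm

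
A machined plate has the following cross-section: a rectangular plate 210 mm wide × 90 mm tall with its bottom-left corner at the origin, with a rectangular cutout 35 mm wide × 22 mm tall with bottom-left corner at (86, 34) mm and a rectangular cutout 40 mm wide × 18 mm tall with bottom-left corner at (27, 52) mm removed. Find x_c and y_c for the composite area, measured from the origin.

x_c = 107.46 mm, y_c = 44.34 mm

plate: A = 210 × 90 = 18900.00, centroid at (105.00, 45.00).
hole 1: A = −(35 × 22) = -770.00, centroid at (103.50, 45.00).
hole 2: A = −(40 × 18) = -720.00, centroid at (47.00, 61.00).
ΣA = 17410.00 mm², ΣAx_c = 1870965.00 mm³, ΣAy_c = 771930.00 mm³.
x_c = 1870965.00/17410.00 = 107.46 mm; y_c = 771930.00/17410.00 = 44.34 mm.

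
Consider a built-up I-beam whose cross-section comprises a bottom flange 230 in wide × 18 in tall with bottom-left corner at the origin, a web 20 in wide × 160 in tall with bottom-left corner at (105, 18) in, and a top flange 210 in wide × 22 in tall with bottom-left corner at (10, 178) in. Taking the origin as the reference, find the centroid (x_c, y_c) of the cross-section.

x_c = 115.00 in, y_c = 102.34 in

bottom flange: A = 230 × 18 = 4140.00, centroid at (115.00, 9.00).
web: A = 20 × 160 = 3200.00, centroid at (115.00, 98.00).
top flange: A = 210 × 22 = 4620.00, centroid at (115.00, 189.00).
ΣA = 11960.00 in², ΣAx_c = 1375400.00 in³, ΣAy_c = 1224040.00 in³.
x_c = 1375400.00/11960.00 = 115.00 in; y_c = 1224040.00/11960.00 = 102.34 in.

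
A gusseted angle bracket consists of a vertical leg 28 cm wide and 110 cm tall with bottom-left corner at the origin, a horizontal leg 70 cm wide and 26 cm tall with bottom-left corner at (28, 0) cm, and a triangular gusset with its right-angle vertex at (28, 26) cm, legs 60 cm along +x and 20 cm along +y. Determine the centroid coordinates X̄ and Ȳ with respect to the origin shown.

X̄ = 33.92 cm, Ȳ = 38.67 cm

vertical leg: A = 28 × 110 = 3080.00, centroid at (14.00, 55.00).
horizontal leg: A = 70 × 26 = 1820.00, centroid at (63.00, 13.00).
gusset: A = ½·60·20 = 600.00, centroid at (48.00, 32.67).
ΣA = 5500.00 cm²
ΣAX̄ = (3080.00)(14.00) + (1820.00)(63.00) + (600.00)(48.00) = 186580.00 cm³
ΣAȲ = (3080.00)(55.00) + (1820.00)(13.00) + (600.00)(32.67) = 212660.00 cm³
X̄ = 186580.00 / 5500.00 = 33.92 cm
Ȳ = 212660.00 / 5500.00 = 38.67 cm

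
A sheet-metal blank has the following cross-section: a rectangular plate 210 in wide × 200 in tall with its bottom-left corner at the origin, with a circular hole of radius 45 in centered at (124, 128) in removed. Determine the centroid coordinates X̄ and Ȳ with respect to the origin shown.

plate: A = 210 × 200 = 42000.00, centroid at (105.00, 100.00).
hole: A = −π·45² = -6361.73, centroid at (124.00, 128.00).
ΣA = 35638.27 in²
ΣAX̄ = (42000.00)(105.00) + (-6361.73)(124.00) = 3621146.08 in³
ΣAȲ = (42000.00)(100.00) + (-6361.73)(128.00) = 3385699.18 in³
X̄ = 3621146.08 / 35638.27 = 101.61 in
Ȳ = 3385699.18 / 35638.27 = 95.00 in

X̄ = 101.61 in, Ȳ = 95.00 in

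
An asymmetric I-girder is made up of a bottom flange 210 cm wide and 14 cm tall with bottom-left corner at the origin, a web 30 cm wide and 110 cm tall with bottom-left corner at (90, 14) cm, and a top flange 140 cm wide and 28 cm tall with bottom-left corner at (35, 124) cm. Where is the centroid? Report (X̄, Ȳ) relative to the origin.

X̄ = 105.00 cm, Ȳ = 77.68 cm

Part | A | x̄ᵢ | ȳᵢ | A·x̄ᵢ | A·ȳᵢ
bottom flange | 2940.00 | 105.00 | 7.00 | 308700.00 | 20580.00
web | 3300.00 | 105.00 | 69.00 | 346500.00 | 227700.00
top flange | 3920.00 | 105.00 | 138.00 | 411600.00 | 540960.00
Σ | 10160.00 |  |  | 1066800.00 | 789240.00
X̄ = 1066800.00 / 10160.00 = 105.00 cm
Ȳ = 789240.00 / 10160.00 = 77.68 cm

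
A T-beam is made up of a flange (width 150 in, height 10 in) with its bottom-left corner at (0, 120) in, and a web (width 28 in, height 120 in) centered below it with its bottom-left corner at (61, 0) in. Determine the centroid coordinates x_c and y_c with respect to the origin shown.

x_c = 75.00 in, y_c = 80.06 in

web: A = 28 × 120 = 3360.00, centroid at (75.00, 60.00).
flange: A = 150 × 10 = 1500.00, centroid at (75.00, 125.00).
ΣA = 4860.00 in²
ΣAx_c = (3360.00)(75.00) + (1500.00)(75.00) = 364500.00 in³
ΣAy_c = (3360.00)(60.00) + (1500.00)(125.00) = 389100.00 in³
x_c = 364500.00 / 4860.00 = 75.00 in
y_c = 389100.00 / 4860.00 = 80.06 in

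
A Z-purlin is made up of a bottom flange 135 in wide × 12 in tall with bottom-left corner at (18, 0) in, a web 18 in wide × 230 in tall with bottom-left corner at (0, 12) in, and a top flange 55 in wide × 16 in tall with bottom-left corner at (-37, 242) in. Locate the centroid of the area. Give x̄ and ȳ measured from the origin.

x̄ = 25.21 in, ȳ = 113.78 in

bottom flange: A = 135 × 12 = 1620.00, centroid at (85.50, 6.00).
web: A = 18 × 230 = 4140.00, centroid at (9.00, 127.00).
top flange: A = 55 × 16 = 880.00, centroid at (-9.50, 250.00).
ΣA = 6640.00 in²
ΣAx̄ = (1620.00)(85.50) + (4140.00)(9.00) + (880.00)(-9.50) = 167410.00 in³
ΣAȳ = (1620.00)(6.00) + (4140.00)(127.00) + (880.00)(250.00) = 755500.00 in³
x̄ = 167410.00 / 6640.00 = 25.21 in
ȳ = 755500.00 / 6640.00 = 113.78 in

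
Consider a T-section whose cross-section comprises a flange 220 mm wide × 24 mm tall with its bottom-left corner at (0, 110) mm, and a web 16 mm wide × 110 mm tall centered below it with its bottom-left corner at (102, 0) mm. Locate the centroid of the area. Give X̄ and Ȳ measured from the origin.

web: A = 16 × 110 = 1760.00, centroid at (110.00, 55.00).
flange: A = 220 × 24 = 5280.00, centroid at (110.00, 122.00).
ΣA = 7040.00 mm², ΣAX̄ = 774400.00 mm³, ΣAȲ = 740960.00 mm³.
X̄ = 774400.00/7040.00 = 110.00 mm; Ȳ = 740960.00/7040.00 = 105.25 mm.

X̄ = 110.00 mm, Ȳ = 105.25 mm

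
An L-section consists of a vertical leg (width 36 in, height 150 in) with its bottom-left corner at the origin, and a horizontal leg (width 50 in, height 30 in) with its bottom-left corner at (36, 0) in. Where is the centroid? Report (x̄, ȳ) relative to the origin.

x̄ = 27.35 in, ȳ = 61.96 in

vertical leg: A = 36 × 150 = 5400.00, centroid at (18.00, 75.00).
horizontal leg: A = 50 × 30 = 1500.00, centroid at (61.00, 15.00).
ΣA = 6900.00 in², ΣAx̄ = 188700.00 in³, ΣAȳ = 427500.00 in³.
x̄ = 188700.00/6900.00 = 27.35 in; ȳ = 427500.00/6900.00 = 61.96 in.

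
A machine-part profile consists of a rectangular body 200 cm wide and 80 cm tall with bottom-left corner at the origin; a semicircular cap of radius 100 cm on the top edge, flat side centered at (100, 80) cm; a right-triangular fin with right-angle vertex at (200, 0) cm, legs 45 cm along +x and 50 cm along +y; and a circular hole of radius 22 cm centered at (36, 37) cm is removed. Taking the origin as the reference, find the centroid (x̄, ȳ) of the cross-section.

x̄ = 107.24 cm, ȳ = 80.66 cm

Part | A | x̄ᵢ | ȳᵢ | A·x̄ᵢ | A·ȳᵢ
rectangular body | 16000.00 | 100.00 | 40.00 | 1600000.00 | 640000.00
semicircular top | 15707.96 | 100.00 | 122.44 | 1570796.33 | 1923303.73
triangular fin | 1125.00 | 215.00 | 16.67 | 241875.00 | 18750.00
hole | -1520.53 | 36.00 | 37.00 | -54739.11 | -56259.64
Σ | 31312.43 |  |  | 3357932.22 | 2525794.09
x̄ = 3357932.22 / 31312.43 = 107.24 cm
ȳ = 2525794.09 / 31312.43 = 80.66 cm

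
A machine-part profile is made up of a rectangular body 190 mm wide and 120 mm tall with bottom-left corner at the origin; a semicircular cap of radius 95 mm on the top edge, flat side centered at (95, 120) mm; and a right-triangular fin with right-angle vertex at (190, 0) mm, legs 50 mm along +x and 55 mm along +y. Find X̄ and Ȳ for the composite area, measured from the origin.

X̄ = 99.00 mm, Ȳ = 95.59 mm

rectangular body: A = 190 × 120 = 22800.00, centroid at (95.00, 60.00).
semicircular top: A = ½π·95² = 14176.44, centroid at (95.00, 160.32).
triangular fin: A = ½·50·55 = 1375.00, centroid at (206.67, 18.33).
ΣA = 38351.44 mm²
ΣAX̄ = (22800.00)(95.00) + (14176.44)(95.00) + (1375.00)(206.67) = 3796928.17 mm³
ΣAȲ = (22800.00)(60.00) + (14176.44)(160.32) + (1375.00)(18.33) = 3665964.09 mm³
X̄ = 3796928.17 / 38351.44 = 99.00 mm
Ȳ = 3665964.09 / 38351.44 = 95.59 mm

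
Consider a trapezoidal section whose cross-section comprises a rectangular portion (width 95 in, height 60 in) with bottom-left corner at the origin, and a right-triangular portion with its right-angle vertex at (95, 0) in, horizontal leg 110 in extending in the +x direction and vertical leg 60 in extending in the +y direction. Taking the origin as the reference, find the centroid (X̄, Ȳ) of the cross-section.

rectangular portion: A = 95 × 60 = 5700.00, centroid at (47.50, 30.00).
triangular portion: A = ½·110·60 = 3300.00, centroid at (131.67, 20.00).
ΣA = 9000.00 in²
ΣAX̄ = (5700.00)(47.50) + (3300.00)(131.67) = 705250.00 in³
ΣAȲ = (5700.00)(30.00) + (3300.00)(20.00) = 237000.00 in³
X̄ = 705250.00 / 9000.00 = 78.36 in
Ȳ = 237000.00 / 9000.00 = 26.33 in

X̄ = 78.36 in, Ȳ = 26.33 in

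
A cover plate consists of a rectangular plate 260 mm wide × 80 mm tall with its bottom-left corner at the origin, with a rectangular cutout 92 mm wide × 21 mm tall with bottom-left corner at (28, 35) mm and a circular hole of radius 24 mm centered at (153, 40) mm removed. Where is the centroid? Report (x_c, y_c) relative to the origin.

x_c = 133.90 mm, y_c = 39.38 mm

Part | A | x̄ᵢ | ȳᵢ | A·x̄ᵢ | A·ȳᵢ
plate | 20800.00 | 130.00 | 40.00 | 2704000.00 | 832000.00
hole 1 | -1932.00 | 74.00 | 45.50 | -142968.00 | -87906.00
hole 2 | -1809.56 | 153.00 | 40.00 | -276862.28 | -72382.29
Σ | 17058.44 |  |  | 2284169.72 | 671711.71
x_c = 2284169.72 / 17058.44 = 133.90 mm
y_c = 671711.71 / 17058.44 = 39.38 mm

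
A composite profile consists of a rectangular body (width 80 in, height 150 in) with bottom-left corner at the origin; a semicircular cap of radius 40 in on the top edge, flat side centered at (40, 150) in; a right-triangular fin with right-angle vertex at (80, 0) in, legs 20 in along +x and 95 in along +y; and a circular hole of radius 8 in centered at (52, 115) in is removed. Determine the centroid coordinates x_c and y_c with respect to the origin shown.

Part | A | x̄ᵢ | ȳᵢ | A·x̄ᵢ | A·ȳᵢ
rectangular body | 12000.00 | 40.00 | 75.00 | 480000.00 | 900000.00
semicircular top | 2513.27 | 40.00 | 166.98 | 100530.96 | 419657.79
triangular fin | 950.00 | 86.67 | 31.67 | 82333.33 | 30083.33
hole | -201.06 | 52.00 | 115.00 | -10455.22 | -23122.12
Σ | 15262.21 |  |  | 652409.08 | 1326619.00
x_c = 652409.08 / 15262.21 = 42.75 in
y_c = 1326619.00 / 15262.21 = 86.92 in

x_c = 42.75 in, y_c = 86.92 in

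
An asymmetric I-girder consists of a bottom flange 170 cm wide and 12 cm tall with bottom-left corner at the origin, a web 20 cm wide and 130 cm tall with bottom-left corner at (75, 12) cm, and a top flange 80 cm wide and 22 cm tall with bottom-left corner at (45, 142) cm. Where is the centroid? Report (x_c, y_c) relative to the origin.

bottom flange: A = 170 × 12 = 2040.00, centroid at (85.00, 6.00).
web: A = 20 × 130 = 2600.00, centroid at (85.00, 77.00).
top flange: A = 80 × 22 = 1760.00, centroid at (85.00, 153.00).
ΣA = 6400.00 cm², ΣAx_c = 544000.00 cm³, ΣAy_c = 481720.00 cm³.
x_c = 544000.00/6400.00 = 85.00 cm; y_c = 481720.00/6400.00 = 75.27 cm.

x_c = 85.00 cm, y_c = 75.27 cm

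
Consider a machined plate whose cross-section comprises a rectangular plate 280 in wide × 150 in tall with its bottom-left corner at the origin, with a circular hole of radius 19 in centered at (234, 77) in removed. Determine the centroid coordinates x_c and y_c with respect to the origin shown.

Part | A | x̄ᵢ | ȳᵢ | A·x̄ᵢ | A·ȳᵢ
plate | 42000.00 | 140.00 | 75.00 | 5880000.00 | 3150000.00
hole | -1134.11 | 234.00 | 77.00 | -265382.90 | -87326.85
Σ | 40865.89 |  |  | 5614617.10 | 3062673.15
x_c = 5614617.10 / 40865.89 = 137.39 in
y_c = 3062673.15 / 40865.89 = 74.94 in

x_c = 137.39 in, y_c = 74.94 in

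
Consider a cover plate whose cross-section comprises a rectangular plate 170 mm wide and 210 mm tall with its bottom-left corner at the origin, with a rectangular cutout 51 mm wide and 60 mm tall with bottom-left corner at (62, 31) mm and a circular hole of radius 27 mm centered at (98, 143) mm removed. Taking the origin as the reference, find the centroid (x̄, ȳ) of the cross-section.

plate: A = 170 × 210 = 35700.00, centroid at (85.00, 105.00).
hole 1: A = −(51 × 60) = -3060.00, centroid at (87.50, 61.00).
hole 2: A = −π·27² = -2290.22, centroid at (98.00, 143.00).
ΣA = 30349.78 mm²
ΣAx̄ = (35700.00)(85.00) + (-3060.00)(87.50) + (-2290.22)(98.00) = 2542308.34 mm³
ΣAȳ = (35700.00)(105.00) + (-3060.00)(61.00) + (-2290.22)(143.00) = 3234338.39 mm³
x̄ = 2542308.34 / 30349.78 = 83.77 mm
ȳ = 3234338.39 / 30349.78 = 106.57 mm

x̄ = 83.77 mm, ȳ = 106.57 mm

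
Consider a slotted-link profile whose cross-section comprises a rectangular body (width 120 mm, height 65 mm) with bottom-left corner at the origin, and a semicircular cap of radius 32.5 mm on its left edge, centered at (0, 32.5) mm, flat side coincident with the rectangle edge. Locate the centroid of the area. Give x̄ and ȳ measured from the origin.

rectangular body: A = 120 × 65 = 7800.00, centroid at (60.00, 32.50).
semicircular end: A = ½π·32.5² = 1659.15, centroid at (-13.79, 32.50).
ΣA = 9459.15 mm²
ΣAx̄ = (7800.00)(60.00) + (1659.15)(-13.79) = 445114.58 mm³
ΣAȳ = (7800.00)(32.50) + (1659.15)(32.50) = 307422.49 mm³
x̄ = 445114.58 / 9459.15 = 47.06 mm
ȳ = 307422.49 / 9459.15 = 32.50 mm

x̄ = 47.06 mm, ȳ = 32.50 mm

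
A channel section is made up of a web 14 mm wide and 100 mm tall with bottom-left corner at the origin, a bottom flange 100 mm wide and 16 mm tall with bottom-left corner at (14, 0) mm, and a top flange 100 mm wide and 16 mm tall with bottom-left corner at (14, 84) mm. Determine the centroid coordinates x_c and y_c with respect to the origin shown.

web: A = 14 × 100 = 1400.00, centroid at (7.00, 50.00).
bottom flange: A = 100 × 16 = 1600.00, centroid at (64.00, 8.00).
top flange: A = 100 × 16 = 1600.00, centroid at (64.00, 92.00).
ΣA = 4600.00 mm², ΣAx_c = 214600.00 mm³, ΣAy_c = 230000.00 mm³.
x_c = 214600.00/4600.00 = 46.65 mm; y_c = 230000.00/4600.00 = 50.00 mm.

x_c = 46.65 mm, y_c = 50.00 mm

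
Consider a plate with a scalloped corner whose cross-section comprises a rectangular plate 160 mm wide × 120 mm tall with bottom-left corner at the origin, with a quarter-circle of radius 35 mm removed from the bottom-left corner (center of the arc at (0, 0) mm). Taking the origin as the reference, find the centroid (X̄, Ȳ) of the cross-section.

Part | A | x̄ᵢ | ȳᵢ | A·x̄ᵢ | A·ȳᵢ
plate | 19200.00 | 80.00 | 60.00 | 1536000.00 | 1152000.00
removed quarter-circle | -962.11 | 14.85 | 14.85 | -14291.67 | -14291.67
Σ | 18237.89 |  |  | 1521708.33 | 1137708.33
X̄ = 1521708.33 / 18237.89 = 83.44 mm
Ȳ = 1137708.33 / 18237.89 = 62.38 mm

X̄ = 83.44 mm, Ȳ = 62.38 mm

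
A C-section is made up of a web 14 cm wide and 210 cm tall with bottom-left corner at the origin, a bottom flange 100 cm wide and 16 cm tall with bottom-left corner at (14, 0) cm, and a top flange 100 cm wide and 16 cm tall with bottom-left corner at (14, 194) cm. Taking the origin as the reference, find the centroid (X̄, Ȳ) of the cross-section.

web: A = 14 × 210 = 2940.00, centroid at (7.00, 105.00).
bottom flange: A = 100 × 16 = 1600.00, centroid at (64.00, 8.00).
top flange: A = 100 × 16 = 1600.00, centroid at (64.00, 202.00).
ΣA = 6140.00 cm²
ΣAX̄ = (2940.00)(7.00) + (1600.00)(64.00) + (1600.00)(64.00) = 225380.00 cm³
ΣAȲ = (2940.00)(105.00) + (1600.00)(8.00) + (1600.00)(202.00) = 644700.00 cm³
X̄ = 225380.00 / 6140.00 = 36.71 cm
Ȳ = 644700.00 / 6140.00 = 105.00 cm

X̄ = 36.71 cm, Ȳ = 105.00 cm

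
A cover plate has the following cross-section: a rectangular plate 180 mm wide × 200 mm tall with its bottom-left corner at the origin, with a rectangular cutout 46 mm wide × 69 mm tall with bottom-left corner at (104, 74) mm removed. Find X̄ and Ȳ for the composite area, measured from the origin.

Part | A | x̄ᵢ | ȳᵢ | A·x̄ᵢ | A·ȳᵢ
plate | 36000.00 | 90.00 | 100.00 | 3240000.00 | 3600000.00
hole | -3174.00 | 127.00 | 108.50 | -403098.00 | -344379.00
Σ | 32826.00 |  |  | 2836902.00 | 3255621.00
X̄ = 2836902.00 / 32826.00 = 86.42 mm
Ȳ = 3255621.00 / 32826.00 = 99.18 mm

X̄ = 86.42 mm, Ȳ = 99.18 mm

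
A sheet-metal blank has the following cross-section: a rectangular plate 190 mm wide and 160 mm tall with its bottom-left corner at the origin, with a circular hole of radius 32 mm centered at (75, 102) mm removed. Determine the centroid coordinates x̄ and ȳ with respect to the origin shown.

plate: A = 190 × 160 = 30400.00, centroid at (95.00, 80.00).
hole: A = −π·32² = -3216.99, centroid at (75.00, 102.00).
ΣA = 27183.01 mm²
ΣAx̄ = (30400.00)(95.00) + (-3216.99)(75.00) = 2646725.68 mm³
ΣAȳ = (30400.00)(80.00) + (-3216.99)(102.00) = 2103866.93 mm³
x̄ = 2646725.68 / 27183.01 = 97.37 mm
ȳ = 2103866.93 / 27183.01 = 77.40 mm

x̄ = 97.37 mm, ȳ = 77.40 mm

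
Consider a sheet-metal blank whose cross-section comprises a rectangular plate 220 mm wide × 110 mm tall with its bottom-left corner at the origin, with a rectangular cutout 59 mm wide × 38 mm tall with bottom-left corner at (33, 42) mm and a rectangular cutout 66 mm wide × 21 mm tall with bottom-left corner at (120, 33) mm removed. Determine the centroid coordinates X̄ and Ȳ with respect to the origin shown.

plate: A = 220 × 110 = 24200.00, centroid at (110.00, 55.00).
hole 1: A = −(59 × 38) = -2242.00, centroid at (62.50, 61.00).
hole 2: A = −(66 × 21) = -1386.00, centroid at (153.00, 43.50).
ΣA = 20572.00 mm²
ΣAX̄ = (24200.00)(110.00) + (-2242.00)(62.50) + (-1386.00)(153.00) = 2309817.00 mm³
ΣAȲ = (24200.00)(55.00) + (-2242.00)(61.00) + (-1386.00)(43.50) = 1133947.00 mm³
X̄ = 2309817.00 / 20572.00 = 112.28 mm
Ȳ = 1133947.00 / 20572.00 = 55.12 mm

X̄ = 112.28 mm, Ȳ = 55.12 mm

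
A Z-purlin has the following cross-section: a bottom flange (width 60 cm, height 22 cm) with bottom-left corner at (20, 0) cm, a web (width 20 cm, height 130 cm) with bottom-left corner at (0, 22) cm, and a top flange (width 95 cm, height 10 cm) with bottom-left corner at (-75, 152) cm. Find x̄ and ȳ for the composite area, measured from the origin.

x̄ = 13.53 cm, ȳ = 80.06 cm

Part | A | x̄ᵢ | ȳᵢ | A·x̄ᵢ | A·ȳᵢ
bottom flange | 1320.00 | 50.00 | 11.00 | 66000.00 | 14520.00
web | 2600.00 | 10.00 | 87.00 | 26000.00 | 226200.00
top flange | 950.00 | -27.50 | 157.00 | -26125.00 | 149150.00
Σ | 4870.00 |  |  | 65875.00 | 389870.00
x̄ = 65875.00 / 4870.00 = 13.53 cm
ȳ = 389870.00 / 4870.00 = 80.06 cm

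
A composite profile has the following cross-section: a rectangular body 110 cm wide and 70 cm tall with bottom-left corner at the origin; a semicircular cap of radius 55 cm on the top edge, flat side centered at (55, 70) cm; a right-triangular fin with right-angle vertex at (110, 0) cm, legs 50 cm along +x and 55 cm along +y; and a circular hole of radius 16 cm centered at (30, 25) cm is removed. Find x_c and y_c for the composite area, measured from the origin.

Part | A | x̄ᵢ | ȳᵢ | A·x̄ᵢ | A·ȳᵢ
rectangular body | 7700.00 | 55.00 | 35.00 | 423500.00 | 269500.00
semicircular top | 4751.66 | 55.00 | 93.34 | 261341.24 | 443532.79
triangular fin | 1375.00 | 126.67 | 18.33 | 174166.67 | 25208.33
hole | -804.25 | 30.00 | 25.00 | -24127.43 | -20106.19
Σ | 13022.41 |  |  | 834880.47 | 718134.93
x_c = 834880.47 / 13022.41 = 64.11 cm
y_c = 718134.93 / 13022.41 = 55.15 cm

x_c = 64.11 cm, y_c = 55.15 cm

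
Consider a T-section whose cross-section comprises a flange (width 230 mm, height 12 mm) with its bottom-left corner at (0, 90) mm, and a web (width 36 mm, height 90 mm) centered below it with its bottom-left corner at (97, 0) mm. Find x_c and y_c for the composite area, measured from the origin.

x_c = 115.00 mm, y_c = 68.46 mm

web: A = 36 × 90 = 3240.00, centroid at (115.00, 45.00).
flange: A = 230 × 12 = 2760.00, centroid at (115.00, 96.00).
ΣA = 6000.00 mm²
ΣAx_c = (3240.00)(115.00) + (2760.00)(115.00) = 690000.00 mm³
ΣAy_c = (3240.00)(45.00) + (2760.00)(96.00) = 410760.00 mm³
x_c = 690000.00 / 6000.00 = 115.00 mm
y_c = 410760.00 / 6000.00 = 68.46 mm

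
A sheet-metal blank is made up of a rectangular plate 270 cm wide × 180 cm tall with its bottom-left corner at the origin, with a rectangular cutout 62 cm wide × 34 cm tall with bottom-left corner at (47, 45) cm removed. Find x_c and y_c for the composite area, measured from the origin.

plate: A = 270 × 180 = 48600.00, centroid at (135.00, 90.00).
hole: A = −(62 × 34) = -2108.00, centroid at (78.00, 62.00).
ΣA = 46492.00 cm²
ΣAx_c = (48600.00)(135.00) + (-2108.00)(78.00) = 6396576.00 cm³
ΣAy_c = (48600.00)(90.00) + (-2108.00)(62.00) = 4243304.00 cm³
x_c = 6396576.00 / 46492.00 = 137.58 cm
y_c = 4243304.00 / 46492.00 = 91.27 cm

x_c = 137.58 cm, y_c = 91.27 cm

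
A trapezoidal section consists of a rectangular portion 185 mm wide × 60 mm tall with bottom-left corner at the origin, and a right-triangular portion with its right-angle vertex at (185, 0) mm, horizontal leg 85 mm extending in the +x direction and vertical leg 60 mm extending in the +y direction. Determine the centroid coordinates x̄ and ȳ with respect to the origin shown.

x̄ = 115.07 mm, ȳ = 28.13 mm

rectangular portion: A = 185 × 60 = 11100.00, centroid at (92.50, 30.00).
triangular portion: A = ½·85·60 = 2550.00, centroid at (213.33, 20.00).
ΣA = 13650.00 mm², ΣAx̄ = 1570750.00 mm³, ΣAȳ = 384000.00 mm³.
x̄ = 1570750.00/13650.00 = 115.07 mm; ȳ = 384000.00/13650.00 = 28.13 mm.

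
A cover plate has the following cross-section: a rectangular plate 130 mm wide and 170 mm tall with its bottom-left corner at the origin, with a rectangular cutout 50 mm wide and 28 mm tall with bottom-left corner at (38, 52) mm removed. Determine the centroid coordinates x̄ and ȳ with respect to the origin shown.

x̄ = 65.14 mm, ȳ = 86.29 mm

plate: A = 130 × 170 = 22100.00, centroid at (65.00, 85.00).
hole: A = −(50 × 28) = -1400.00, centroid at (63.00, 66.00).
ΣA = 20700.00 mm²
ΣAx̄ = (22100.00)(65.00) + (-1400.00)(63.00) = 1348300.00 mm³
ΣAȳ = (22100.00)(85.00) + (-1400.00)(66.00) = 1786100.00 mm³
x̄ = 1348300.00 / 20700.00 = 65.14 mm
ȳ = 1786100.00 / 20700.00 = 86.29 mm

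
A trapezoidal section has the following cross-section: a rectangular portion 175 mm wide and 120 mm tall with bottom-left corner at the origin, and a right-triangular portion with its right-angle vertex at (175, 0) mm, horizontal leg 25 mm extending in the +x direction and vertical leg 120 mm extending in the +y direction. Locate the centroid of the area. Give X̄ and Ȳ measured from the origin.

Part | A | x̄ᵢ | ȳᵢ | A·x̄ᵢ | A·ȳᵢ
rectangular portion | 21000.00 | 87.50 | 60.00 | 1837500.00 | 1260000.00
triangular portion | 1500.00 | 183.33 | 40.00 | 275000.00 | 60000.00
Σ | 22500.00 |  |  | 2112500.00 | 1320000.00
X̄ = 2112500.00 / 22500.00 = 93.89 mm
Ȳ = 1320000.00 / 22500.00 = 58.67 mm

X̄ = 93.89 mm, Ȳ = 58.67 mm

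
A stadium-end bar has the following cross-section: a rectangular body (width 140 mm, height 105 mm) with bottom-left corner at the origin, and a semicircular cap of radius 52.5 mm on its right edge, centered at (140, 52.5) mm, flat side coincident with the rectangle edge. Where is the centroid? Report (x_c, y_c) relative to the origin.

x_c = 91.00 mm, y_c = 52.50 mm

Part | A | x̄ᵢ | ȳᵢ | A·x̄ᵢ | A·ȳᵢ
rectangular body | 14700.00 | 70.00 | 52.50 | 1029000.00 | 771750.00
semicircular end | 4329.51 | 162.28 | 52.50 | 702599.78 | 227299.14
Σ | 19029.51 |  |  | 1731599.78 | 999049.14
x_c = 1731599.78 / 19029.51 = 91.00 mm
y_c = 999049.14 / 19029.51 = 52.50 mm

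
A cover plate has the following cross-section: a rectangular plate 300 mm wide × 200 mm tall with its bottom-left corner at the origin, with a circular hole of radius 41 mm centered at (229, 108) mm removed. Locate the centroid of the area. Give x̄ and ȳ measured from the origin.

Part | A | x̄ᵢ | ȳᵢ | A·x̄ᵢ | A·ȳᵢ
plate | 60000.00 | 150.00 | 100.00 | 9000000.00 | 6000000.00
hole | -5281.02 | 229.00 | 108.00 | -1209352.95 | -570349.86
Σ | 54718.98 |  |  | 7790647.05 | 5429650.14
x̄ = 7790647.05 / 54718.98 = 142.38 mm
ȳ = 5429650.14 / 54718.98 = 99.23 mm

x̄ = 142.38 mm, ȳ = 99.23 mm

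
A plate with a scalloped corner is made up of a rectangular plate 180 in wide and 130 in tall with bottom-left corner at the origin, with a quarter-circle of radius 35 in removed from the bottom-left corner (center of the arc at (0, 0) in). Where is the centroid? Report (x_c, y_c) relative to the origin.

x_c = 93.22 in, y_c = 67.15 in

plate: A = 180 × 130 = 23400.00, centroid at (90.00, 65.00).
removed quarter-circle: A = −¼π·35² = -962.11, centroid at (14.85, 14.85).
ΣA = 22437.89 in²
ΣAx_c = (23400.00)(90.00) + (-962.11)(14.85) = 2091708.33 in³
ΣAy_c = (23400.00)(65.00) + (-962.11)(14.85) = 1506708.33 in³
x_c = 2091708.33 / 22437.89 = 93.22 in
y_c = 1506708.33 / 22437.89 = 67.15 in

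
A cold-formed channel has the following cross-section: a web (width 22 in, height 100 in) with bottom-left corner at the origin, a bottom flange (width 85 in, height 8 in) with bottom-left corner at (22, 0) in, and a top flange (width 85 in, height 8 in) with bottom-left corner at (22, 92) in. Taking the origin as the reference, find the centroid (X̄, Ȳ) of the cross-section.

Part | A | x̄ᵢ | ȳᵢ | A·x̄ᵢ | A·ȳᵢ
web | 2200.00 | 11.00 | 50.00 | 24200.00 | 110000.00
bottom flange | 680.00 | 64.50 | 4.00 | 43860.00 | 2720.00
top flange | 680.00 | 64.50 | 96.00 | 43860.00 | 65280.00
Σ | 3560.00 |  |  | 111920.00 | 178000.00
X̄ = 111920.00 / 3560.00 = 31.44 in
Ȳ = 178000.00 / 3560.00 = 50.00 in

X̄ = 31.44 in, Ȳ = 50.00 in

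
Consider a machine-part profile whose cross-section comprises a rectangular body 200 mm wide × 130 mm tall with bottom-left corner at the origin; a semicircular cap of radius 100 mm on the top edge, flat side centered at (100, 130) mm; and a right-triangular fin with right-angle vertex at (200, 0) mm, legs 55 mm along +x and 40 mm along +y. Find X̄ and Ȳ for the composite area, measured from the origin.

rectangular body: A = 200 × 130 = 26000.00, centroid at (100.00, 65.00).
semicircular top: A = ½π·100² = 15707.96, centroid at (100.00, 172.44).
triangular fin: A = ½·55·40 = 1100.00, centroid at (218.33, 13.33).
ΣA = 42807.96 mm², ΣAX̄ = 4410962.99 mm³, ΣAȲ = 4413368.56 mm³.
X̄ = 4410962.99/42807.96 = 103.04 mm; Ȳ = 4413368.56/42807.96 = 103.10 mm.

X̄ = 103.04 mm, Ȳ = 103.10 mm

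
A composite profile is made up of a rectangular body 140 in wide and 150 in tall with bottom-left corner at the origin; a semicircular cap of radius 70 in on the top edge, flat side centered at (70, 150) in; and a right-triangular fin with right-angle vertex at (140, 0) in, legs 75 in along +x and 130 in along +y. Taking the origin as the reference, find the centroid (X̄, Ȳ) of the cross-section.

rectangular body: A = 140 × 150 = 21000.00, centroid at (70.00, 75.00).
semicircular top: A = ½π·70² = 7696.90, centroid at (70.00, 179.71).
triangular fin: A = ½·75·130 = 4875.00, centroid at (165.00, 43.33).
ΣA = 33571.90 in², ΣAX̄ = 2813158.14 in³, ΣAȲ = 3169451.97 in³.
X̄ = 2813158.14/33571.90 = 83.80 in; Ȳ = 3169451.97/33571.90 = 94.41 in.

X̄ = 83.80 in, Ȳ = 94.41 in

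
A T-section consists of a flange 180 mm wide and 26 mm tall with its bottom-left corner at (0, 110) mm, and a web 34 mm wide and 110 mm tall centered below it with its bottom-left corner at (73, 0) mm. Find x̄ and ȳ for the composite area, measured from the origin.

x̄ = 90.00 mm, ȳ = 92.80 mm

web: A = 34 × 110 = 3740.00, centroid at (90.00, 55.00).
flange: A = 180 × 26 = 4680.00, centroid at (90.00, 123.00).
ΣA = 8420.00 mm²
ΣAx̄ = (3740.00)(90.00) + (4680.00)(90.00) = 757800.00 mm³
ΣAȳ = (3740.00)(55.00) + (4680.00)(123.00) = 781340.00 mm³
x̄ = 757800.00 / 8420.00 = 90.00 mm
ȳ = 781340.00 / 8420.00 = 92.80 mm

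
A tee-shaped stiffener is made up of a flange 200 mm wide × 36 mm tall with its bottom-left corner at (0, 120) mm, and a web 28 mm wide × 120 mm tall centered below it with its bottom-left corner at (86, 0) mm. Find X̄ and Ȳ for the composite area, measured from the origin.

X̄ = 100.00 mm, Ȳ = 113.18 mm

web: A = 28 × 120 = 3360.00, centroid at (100.00, 60.00).
flange: A = 200 × 36 = 7200.00, centroid at (100.00, 138.00).
ΣA = 10560.00 mm²
ΣAX̄ = (3360.00)(100.00) + (7200.00)(100.00) = 1056000.00 mm³
ΣAȲ = (3360.00)(60.00) + (7200.00)(138.00) = 1195200.00 mm³
X̄ = 1056000.00 / 10560.00 = 100.00 mm
Ȳ = 1195200.00 / 10560.00 = 113.18 mm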